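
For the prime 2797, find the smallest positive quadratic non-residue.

(2/2797) = −1, so 2 is the smallest positive non-residue mod 2797.

2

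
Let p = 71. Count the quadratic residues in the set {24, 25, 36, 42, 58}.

(24/71) = +1 → QR.
(25/71) = +1 → QR.
(36/71) = +1 → QR.
(42/71) = -1 → non-residue.
(58/71) = +1 → QR.
Total quadratic residues among the 5: 4.

4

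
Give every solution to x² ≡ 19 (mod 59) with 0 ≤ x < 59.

Since 59 ≡ 3 (mod 4), a square root of 19 is 19^((59+1)/4) = 19^15 mod 59.
Repeated squaring: 19^2≡7, 19^4≡49, 19^8≡41 (mod 59).
19^15 = 19^(8+4+2+1) ≡ 45 (mod 59).
Check: 45² = 2025 ≡ 19 (mod 59). The two roots are 14 and 45.

14, 45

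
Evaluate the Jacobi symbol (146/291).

Pull out 2: since 291 ≡ 3 (mod 8), (2/291) = -1.
Reciprocity: 73 ≡ 1 and 291 ≡ 3 (mod 4), so (73/291) = +(291/73).
Reduce top mod 73: now compute (72/73).
Pull out 2^3: since 73 ≡ 1 (mod 8), (2/73) = +1, so (2/73)^3 = +1.
Reciprocity: 9 ≡ 1 and 73 ≡ 1 (mod 4), so (9/73) = +(73/9).
Reduce top mod 9: now compute (1/9).
Reached (1/9) = 1. Collecting the sign flips along the way, the symbol is -1.

-1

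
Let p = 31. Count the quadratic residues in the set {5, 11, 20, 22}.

2

(5/31) = +1 → QR.
(11/31) = -1 → non-residue.
(20/31) = +1 → QR.
(22/31) = -1 → non-residue.
Total quadratic residues among the 4: 2.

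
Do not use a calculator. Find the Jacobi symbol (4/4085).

Pull out 2^2: since 4085 ≡ 5 (mod 8), (2/4085) = -1, so (2/4085)^2 = +1.
Reached (1/4085) = 1. Collecting the sign flips along the way, the symbol is +1.

1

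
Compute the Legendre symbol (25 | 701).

Euler's criterion: (25/701) ≡ 25^350 (mod 701).
25^2 ≡ 625 (mod 701)
25^4 ≡ 168 (mod 701)
25^8 ≡ 184 (mod 701)
25^16 ≡ 208 (mod 701)
25^32 ≡ 503 (mod 701)
25^64 ≡ 649 (mod 701)
25^128 ≡ 601 (mod 701)
25^256 ≡ 186 (mod 701)
25^350 = 25^(256+64+16+8+4+2) ≡ 1 (mod 701).
Result is 1, so (25/701) = 1.

1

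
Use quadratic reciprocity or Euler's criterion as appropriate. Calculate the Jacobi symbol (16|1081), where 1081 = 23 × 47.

1

Pull out 2^4: since 1081 ≡ 1 (mod 8), (2/1081) = +1, so (2/1081)^4 = +1.
Reached (1/1081) = 1. Collecting the sign flips along the way, the symbol is +1.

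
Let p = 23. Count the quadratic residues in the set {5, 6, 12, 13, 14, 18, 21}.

(5/23) = -1 → non-residue.
(6/23) = +1 → QR.
(12/23) = +1 → QR.
(13/23) = +1 → QR.
(14/23) = -1 → non-residue.
(18/23) = +1 → QR.
(21/23) = -1 → non-residue.
Total quadratic residues among the 7: 4.

4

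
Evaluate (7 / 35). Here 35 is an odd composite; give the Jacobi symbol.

Reciprocity: 7 ≡ 3 and 35 ≡ 3 (mod 4), so (7/35) = −(35/7).
Reduce top mod 7: now compute (0/7).
Top reduces to 0: gcd > 1, so the symbol is 0.

0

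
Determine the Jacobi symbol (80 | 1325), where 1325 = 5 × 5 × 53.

0

Pull out 2^4: since 1325 ≡ 5 (mod 8), (2/1325) = -1, so (2/1325)^4 = +1.
Reciprocity: 5 ≡ 1 and 1325 ≡ 1 (mod 4), so (5/1325) = +(1325/5).
Reduce top mod 5: now compute (0/5).
Top reduces to 0: gcd > 1, so the symbol is 0.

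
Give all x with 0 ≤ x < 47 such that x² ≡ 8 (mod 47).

14, 33

Since 47 ≡ 3 (mod 4), a square root of 8 is 8^((47+1)/4) = 8^12 mod 47.
Repeated squaring: 8^2≡17, 8^4≡7, 8^8≡2 (mod 47).
8^12 = 8^(8+4) ≡ 14 (mod 47).
Check: 14² = 196 ≡ 8 (mod 47). The two roots are 14 and 33.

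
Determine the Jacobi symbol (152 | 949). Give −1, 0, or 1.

Pull out 2^3: since 949 ≡ 5 (mod 8), (2/949) = -1, so (2/949)^3 = -1.
Reciprocity: 19 ≡ 3 and 949 ≡ 1 (mod 4), so (19/949) = +(949/19).
Reduce top mod 19: now compute (18/19).
Pull out 2: since 19 ≡ 3 (mod 8), (2/19) = -1.
Reciprocity: 9 ≡ 1 and 19 ≡ 3 (mod 4), so (9/19) = +(19/9).
Reduce top mod 9: now compute (1/9).
Reached (1/9) = 1. Collecting the sign flips along the way, the symbol is +1.

1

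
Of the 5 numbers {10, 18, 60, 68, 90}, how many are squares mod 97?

(10/97) = -1 → non-residue.
(18/97) = +1 → QR.
(60/97) = -1 → non-residue.
(68/97) = -1 → non-residue.
(90/97) = -1 → non-residue.
Total quadratic residues among the 5: 1.

1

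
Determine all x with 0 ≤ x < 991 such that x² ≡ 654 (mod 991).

Since 991 ≡ 3 (mod 4), a square root of 654 is 654^((991+1)/4) = 654^248 mod 991.
Repeated squaring: 654^2≡595, 654^4≡238, 654^8≡157, 654^16≡865, 654^32≡20, 654^64≡400, 654^128≡449 (mod 991).
654^248 = 654^(128+64+32+16+8) ≡ 615 (mod 991).
Check: 615² = 378225 ≡ 654 (mod 991). The two roots are 376 and 615.

376, 615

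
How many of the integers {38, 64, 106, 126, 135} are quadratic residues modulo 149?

1

(38/149) = -1 → non-residue.
(64/149) = +1 → QR.
(106/149) = -1 → non-residue.
(126/149) = -1 → non-residue.
(135/149) = -1 → non-residue.
Total quadratic residues among the 5: 1.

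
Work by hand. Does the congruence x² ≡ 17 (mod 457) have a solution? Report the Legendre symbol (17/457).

Reciprocity: 17 ≡ 1 and 457 ≡ 1 (mod 4), so (17/457) = +(457/17).
Reduce top mod 17: now compute (15/17).
Reciprocity: 15 ≡ 3 and 17 ≡ 1 (mod 4), so (15/17) = +(17/15).
Reduce top mod 15: now compute (2/15).
Pull out 2: since 15 ≡ 7 (mod 8), (2/15) = +1.
Reached (1/15) = 1. Collecting the sign flips along the way, the symbol is +1.

1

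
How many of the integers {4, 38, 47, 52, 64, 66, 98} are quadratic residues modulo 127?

6

(4/127) = +1 → QR.
(38/127) = +1 → QR.
(47/127) = +1 → QR.
(52/127) = +1 → QR.
(64/127) = +1 → QR.
(66/127) = -1 → non-residue.
(98/127) = +1 → QR.
Total quadratic residues among the 7: 6.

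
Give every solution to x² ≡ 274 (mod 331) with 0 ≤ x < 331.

Since 331 ≡ 3 (mod 4), a square root of 274 is 274^((331+1)/4) = 274^83 mod 331.
Repeated squaring: 274^2≡270, 274^4≡80, 274^8≡111, 274^16≡74, 274^32≡180, 274^64≡293 (mod 331).
274^83 = 274^(64+16+2+1) ≡ 85 (mod 331).
Check: 85² = 7225 ≡ 274 (mod 331). The two roots are 85 and 246.

85, 246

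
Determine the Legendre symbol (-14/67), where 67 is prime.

Euler's criterion: (-14/67) ≡ 53^33 (mod 67).
53^2 ≡ 62 (mod 67)
53^4 ≡ 25 (mod 67)
53^8 ≡ 22 (mod 67)
53^16 ≡ 15 (mod 67)
53^32 ≡ 24 (mod 67)
53^33 = 53^(32+1) ≡ 66 (mod 67).
Result is 66 ≡ −1, so (-14/67) = −1.

-1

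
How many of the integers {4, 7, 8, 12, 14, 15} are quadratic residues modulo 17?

3

(4/17) = +1 → QR.
(7/17) = -1 → non-residue.
(8/17) = +1 → QR.
(12/17) = -1 → non-residue.
(14/17) = -1 → non-residue.
(15/17) = +1 → QR.
Total quadratic residues among the 6: 3.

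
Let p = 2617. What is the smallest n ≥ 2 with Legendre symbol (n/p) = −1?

5

(2/2617) = +1, so 2 is a residue.
(3/2617) = +1, so 3 is a residue.
(4/2617) = +1, so 4 is a residue.
(5/2617) = −1, so 5 is the smallest positive non-residue mod 2617.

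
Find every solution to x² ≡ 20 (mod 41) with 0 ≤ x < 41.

41 ≡ 1 (mod 4), so we find a root by search.
Trying successive values, 15² = 225 ≡ 20 (mod 41). The other root is 41 − 15 = 26.

15, 26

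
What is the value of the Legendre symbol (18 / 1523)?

-1

Pull out 2: since 1523 ≡ 3 (mod 8), (2/1523) = -1.
Reciprocity: 9 ≡ 1 and 1523 ≡ 3 (mod 4), so (9/1523) = +(1523/9).
Reduce top mod 9: now compute (2/9).
Pull out 2: since 9 ≡ 1 (mod 8), (2/9) = +1.
Reached (1/9) = 1. Collecting the sign flips along the way, the symbol is -1.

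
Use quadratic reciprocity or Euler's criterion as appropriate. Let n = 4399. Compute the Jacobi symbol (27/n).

Reciprocity: 27 ≡ 3 and 4399 ≡ 3 (mod 4), so (27/4399) = −(4399/27).
Reduce top mod 27: now compute (25/27).
Reciprocity: 25 ≡ 1 and 27 ≡ 3 (mod 4), so (25/27) = +(27/25).
Reduce top mod 25: now compute (2/25).
Pull out 2: since 25 ≡ 1 (mod 8), (2/25) = +1.
Reached (1/25) = 1. Collecting the sign flips along the way, the symbol is -1.

-1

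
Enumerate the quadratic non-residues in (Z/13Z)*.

Square k = 1,…,6 (k and 13−k give the same square):
1²=1, 2²=4, 3²=9, 4²≡3, 5²≡12, 6²≡10 (mod 13).
The residues are {1, 3, 4, 9, 10, 12}; the non-residues are the remaining 6 nonzero classes.

2, 5, 6, 7, 8, 11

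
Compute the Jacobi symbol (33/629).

Reciprocity: 33 ≡ 1 and 629 ≡ 1 (mod 4), so (33/629) = +(629/33).
Reduce top mod 33: now compute (2/33).
Pull out 2: since 33 ≡ 1 (mod 8), (2/33) = +1.
Reached (1/33) = 1. Collecting the sign flips along the way, the symbol is +1.

1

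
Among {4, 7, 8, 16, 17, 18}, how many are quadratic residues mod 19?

(4/19) = +1 → QR.
(7/19) = +1 → QR.
(8/19) = -1 → non-residue.
(16/19) = +1 → QR.
(17/19) = +1 → QR.
(18/19) = -1 → non-residue.
Total quadratic residues among the 6: 4.

4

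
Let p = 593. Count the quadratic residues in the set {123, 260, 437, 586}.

(123/593) = +1 → QR.
(260/593) = +1 → QR.
(437/593) = +1 → QR.
(586/593) = -1 → non-residue.
Total quadratic residues among the 4: 3.

3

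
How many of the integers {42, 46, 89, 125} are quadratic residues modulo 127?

1

(42/127) = +1 → QR.
(46/127) = -1 → non-residue.
(89/127) = -1 → non-residue.
(125/127) = -1 → non-residue.
Total quadratic residues among the 4: 1.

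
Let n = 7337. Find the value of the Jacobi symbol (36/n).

Pull out 2^2: since 7337 ≡ 1 (mod 8), (2/7337) = +1, so (2/7337)^2 = +1.
Reciprocity: 9 ≡ 1 and 7337 ≡ 1 (mod 4), so (9/7337) = +(7337/9).
Reduce top mod 9: now compute (2/9).
Pull out 2: since 9 ≡ 1 (mod 8), (2/9) = +1.
Reached (1/9) = 1. Collecting the sign flips along the way, the symbol is +1.

1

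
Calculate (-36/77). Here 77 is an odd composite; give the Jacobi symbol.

First reduce: -36 ≡ 41 (mod 77).
Reciprocity: 41 ≡ 1 and 77 ≡ 1 (mod 4), so (41/77) = +(77/41).
Reduce top mod 41: now compute (36/41).
Pull out 2^2: since 41 ≡ 1 (mod 8), (2/41) = +1, so (2/41)^2 = +1.
Reciprocity: 9 ≡ 1 and 41 ≡ 1 (mod 4), so (9/41) = +(41/9).
Reduce top mod 9: now compute (5/9).
Reciprocity: 5 ≡ 1 and 9 ≡ 1 (mod 4), so (5/9) = +(9/5).
Reduce top mod 5: now compute (4/5).
Pull out 2^2: since 5 ≡ 5 (mod 8), (2/5) = -1, so (2/5)^2 = +1.
Reached (1/5) = 1. Collecting the sign flips along the way, the symbol is +1.

1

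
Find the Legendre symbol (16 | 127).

1

Pull out 2^4: since 127 ≡ 7 (mod 8), (2/127) = +1, so (2/127)^4 = +1.
Reached (1/127) = 1. Collecting the sign flips along the way, the symbol is +1.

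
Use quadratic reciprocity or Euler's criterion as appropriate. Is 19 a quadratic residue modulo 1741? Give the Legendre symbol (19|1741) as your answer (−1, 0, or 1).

Reciprocity: 19 ≡ 3 and 1741 ≡ 1 (mod 4), so (19/1741) = +(1741/19).
Reduce top mod 19: now compute (12/19).
Pull out 2^2: since 19 ≡ 3 (mod 8), (2/19) = -1, so (2/19)^2 = +1.
Reciprocity: 3 ≡ 3 and 19 ≡ 3 (mod 4), so (3/19) = −(19/3).
Reduce top mod 3: now compute (1/3).
Reached (1/3) = 1. Collecting the sign flips along the way, the symbol is -1.

-1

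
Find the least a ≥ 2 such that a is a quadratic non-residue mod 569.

(2/569) = +1, so 2 is a residue.
(3/569) = −1, so 3 is the smallest positive non-residue mod 569.

3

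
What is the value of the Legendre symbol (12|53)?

Pull out 2^2: since 53 ≡ 5 (mod 8), (2/53) = -1, so (2/53)^2 = +1.
Reciprocity: 3 ≡ 3 and 53 ≡ 1 (mod 4), so (3/53) = +(53/3).
Reduce top mod 3: now compute (2/3).
Pull out 2: since 3 ≡ 3 (mod 8), (2/3) = -1.
Reached (1/3) = 1. Collecting the sign flips along the way, the symbol is -1.

-1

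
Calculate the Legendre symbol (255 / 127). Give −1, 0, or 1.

1

First reduce: 255 ≡ 1 (mod 127).
Reached (1/127) = 1. Collecting the sign flips along the way, the symbol is +1.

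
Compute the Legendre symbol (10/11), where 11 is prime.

Euler's criterion: (10/11) ≡ 10^5 (mod 11).
10^2 ≡ 1 (mod 11)
10^4 ≡ 1 (mod 11)
10^5 = 10^(4+1) ≡ 10 (mod 11).
Result is 10 ≡ −1, so (10/11) = −1.

-1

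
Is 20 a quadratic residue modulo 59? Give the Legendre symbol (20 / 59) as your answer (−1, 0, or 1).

Pull out 2^2: since 59 ≡ 3 (mod 8), (2/59) = -1, so (2/59)^2 = +1.
Reciprocity: 5 ≡ 1 and 59 ≡ 3 (mod 4), so (5/59) = +(59/5).
Reduce top mod 5: now compute (4/5).
Pull out 2^2: since 5 ≡ 5 (mod 8), (2/5) = -1, so (2/5)^2 = +1.
Reached (1/5) = 1. Collecting the sign flips along the way, the symbol is +1.

1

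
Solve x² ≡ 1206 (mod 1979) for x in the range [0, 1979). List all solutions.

352, 1627

Since 1979 ≡ 3 (mod 4), a square root of 1206 is 1206^((1979+1)/4) = 1206^495 mod 1979.
Repeated squaring: 1206^2≡1850, 1206^4≡809, 1206^8≡1411, 1206^16≡47, 1206^32≡230, 1206^64≡1446, 1206^128≡1092, 1206^256≡1106 (mod 1979).
1206^495 = 1206^(256+128+64+32+8+4+2+1) ≡ 1627 (mod 1979).
Check: 1627² = 2647129 ≡ 1206 (mod 1979). The two roots are 352 and 1627.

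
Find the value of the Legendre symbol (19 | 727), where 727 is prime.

Reciprocity: 19 ≡ 3 and 727 ≡ 3 (mod 4), so (19/727) = −(727/19).
Reduce top mod 19: now compute (5/19).
Reciprocity: 5 ≡ 1 and 19 ≡ 3 (mod 4), so (5/19) = +(19/5).
Reduce top mod 5: now compute (4/5).
Pull out 2^2: since 5 ≡ 5 (mod 8), (2/5) = -1, so (2/5)^2 = +1.
Reached (1/5) = 1. Collecting the sign flips along the way, the symbol is -1.

-1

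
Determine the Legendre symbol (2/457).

1

Pull out 2: since 457 ≡ 1 (mod 8), (2/457) = +1.
Reached (1/457) = 1. Collecting the sign flips along the way, the symbol is +1.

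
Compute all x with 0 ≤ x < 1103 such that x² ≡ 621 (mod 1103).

Since 1103 ≡ 3 (mod 4), a square root of 621 is 621^((1103+1)/4) = 621^276 mod 1103.
Repeated squaring: 621^2≡694, 621^4≡728, 621^8≡544, 621^16≡332, 621^32≡1027, 621^64≡261, 621^128≡838, 621^256≡736 (mod 1103).
621^276 = 621^(256+16+4) ≡ 828 (mod 1103).
Check: 828² = 685584 ≡ 621 (mod 1103). The two roots are 275 and 828.

275, 828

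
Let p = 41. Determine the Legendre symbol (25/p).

1

Reciprocity: 25 ≡ 1 and 41 ≡ 1 (mod 4), so (25/41) = +(41/25).
Reduce top mod 25: now compute (16/25).
Pull out 2^4: since 25 ≡ 1 (mod 8), (2/25) = +1, so (2/25)^4 = +1.
Reached (1/25) = 1. Collecting the sign flips along the way, the symbol is +1.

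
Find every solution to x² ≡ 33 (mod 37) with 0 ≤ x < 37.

12, 25

37 ≡ 1 (mod 4), so we find a root by search.
Trying successive values, 12² = 144 ≡ 33 (mod 37). The other root is 37 − 12 = 25.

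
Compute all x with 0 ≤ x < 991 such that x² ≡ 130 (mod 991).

256, 735

Since 991 ≡ 3 (mod 4), a square root of 130 is 130^((991+1)/4) = 130^248 mod 991.
Repeated squaring: 130^2≡53, 130^4≡827, 130^8≡139, 130^16≡492, 130^32≡260, 130^64≡212, 130^128≡349 (mod 991).
130^248 = 130^(128+64+32+16+8) ≡ 256 (mod 991).
Check: 256² = 65536 ≡ 130 (mod 991). The two roots are 256 and 735.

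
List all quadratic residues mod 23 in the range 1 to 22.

1 2 3 4 6 8 9 12 13 16 18

Square k = 1,…,11 (k and 23−k give the same square):
1²=1, 2²=4, 3²=9, 4²=16, 5²≡2, 6²≡13, 7²≡3, 8²≡18, 9²≡12, 10²≡8, 11²≡6 (mod 23).
So the quadratic residues mod 23 are {1, 2, 3, 4, 6, 8, 9, 12, 13, 16, 18}.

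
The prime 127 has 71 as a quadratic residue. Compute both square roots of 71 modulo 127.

43, 84

Since 127 ≡ 3 (mod 4), a square root of 71 is 71^((127+1)/4) = 71^32 mod 127.
Repeated squaring: 71^2≡88, 71^4≡124, 71^8≡9, 71^16≡81, 71^32≡84 (mod 127).
71^32 = 71^(32) ≡ 84 (mod 127).
Check: 84² = 7056 ≡ 71 (mod 127). The two roots are 43 and 84.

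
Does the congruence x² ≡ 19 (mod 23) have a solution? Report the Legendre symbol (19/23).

-1

Reciprocity: 19 ≡ 3 and 23 ≡ 3 (mod 4), so (19/23) = −(23/19).
Reduce top mod 19: now compute (4/19).
Pull out 2^2: since 19 ≡ 3 (mod 8), (2/19) = -1, so (2/19)^2 = +1.
Reached (1/19) = 1. Collecting the sign flips along the way, the symbol is -1.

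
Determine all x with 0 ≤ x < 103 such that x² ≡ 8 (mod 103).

27, 76

Since 103 ≡ 3 (mod 4), a square root of 8 is 8^((103+1)/4) = 8^26 mod 103.
Repeated squaring: 8^2≡64, 8^4≡79, 8^8≡61, 8^16≡13 (mod 103).
8^26 = 8^(16+8+2) ≡ 76 (mod 103).
Check: 76² = 5776 ≡ 8 (mod 103). The two roots are 27 and 76.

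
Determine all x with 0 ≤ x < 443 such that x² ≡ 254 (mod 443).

Since 443 ≡ 3 (mod 4), a square root of 254 is 254^((443+1)/4) = 254^111 mod 443.
Repeated squaring: 254^2≡281, 254^4≡107, 254^8≡374, 254^16≡331, 254^32≡140, 254^64≡108 (mod 443).
254^111 = 254^(64+32+8+4+2+1) ≡ 100 (mod 443).
Check: 100² = 10000 ≡ 254 (mod 443). The two roots are 100 and 343.

100, 343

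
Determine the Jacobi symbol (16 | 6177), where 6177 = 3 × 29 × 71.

1

Pull out 2^4: since 6177 ≡ 1 (mod 8), (2/6177) = +1, so (2/6177)^4 = +1.
Reached (1/6177) = 1. Collecting the sign flips along the way, the symbol is +1.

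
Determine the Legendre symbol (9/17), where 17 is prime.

Reciprocity: 9 ≡ 1 and 17 ≡ 1 (mod 4), so (9/17) = +(17/9).
Reduce top mod 9: now compute (8/9).
Pull out 2^3: since 9 ≡ 1 (mod 8), (2/9) = +1, so (2/9)^3 = +1.
Reached (1/9) = 1. Collecting the sign flips along the way, the symbol is +1.

1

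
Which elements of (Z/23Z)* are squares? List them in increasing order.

Square k = 1,…,11 (k and 23−k give the same square):
1²=1, 2²=4, 3²=9, 4²=16, 5²≡2, 6²≡13, 7²≡3, 8²≡18, 9²≡12, 10²≡8, 11²≡6 (mod 23).
So the quadratic residues mod 23 are {1, 2, 3, 4, 6, 8, 9, 12, 13, 16, 18}.

1 2 3 4 6 8 9 12 13 16 18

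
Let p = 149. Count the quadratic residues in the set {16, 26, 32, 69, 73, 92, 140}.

(16/149) = +1 → QR.
(26/149) = +1 → QR.
(32/149) = -1 → non-residue.
(69/149) = +1 → QR.
(73/149) = +1 → QR.
(92/149) = -1 → non-residue.
(140/149) = +1 → QR.
Total quadratic residues among the 7: 5.

5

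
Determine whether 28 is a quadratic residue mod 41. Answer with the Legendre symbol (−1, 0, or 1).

-1

Pull out 2^2: since 41 ≡ 1 (mod 8), (2/41) = +1, so (2/41)^2 = +1.
Reciprocity: 7 ≡ 3 and 41 ≡ 1 (mod 4), so (7/41) = +(41/7).
Reduce top mod 7: now compute (6/7).
Pull out 2: since 7 ≡ 7 (mod 8), (2/7) = +1.
Reciprocity: 3 ≡ 3 and 7 ≡ 3 (mod 4), so (3/7) = −(7/3).
Reduce top mod 3: now compute (1/3).
Reached (1/3) = 1. Collecting the sign flips along the way, the symbol is -1.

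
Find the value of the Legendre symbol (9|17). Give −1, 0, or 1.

1

Reciprocity: 9 ≡ 1 and 17 ≡ 1 (mod 4), so (9/17) = +(17/9).
Reduce top mod 9: now compute (8/9).
Pull out 2^3: since 9 ≡ 1 (mod 8), (2/9) = +1, so (2/9)^3 = +1.
Reached (1/9) = 1. Collecting the sign flips along the way, the symbol is +1.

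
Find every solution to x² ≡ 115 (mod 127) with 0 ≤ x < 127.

49, 78

Since 127 ≡ 3 (mod 4), a square root of 115 is 115^((127+1)/4) = 115^32 mod 127.
Repeated squaring: 115^2≡17, 115^4≡35, 115^8≡82, 115^16≡120, 115^32≡49 (mod 127).
115^32 = 115^(32) ≡ 49 (mod 127).
Check: 49² = 2401 ≡ 115 (mod 127). The two roots are 49 and 78.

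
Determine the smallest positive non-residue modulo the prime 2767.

3

(2/2767) = +1, so 2 is a residue.
(3/2767) = −1, so 3 is the smallest positive non-residue mod 2767.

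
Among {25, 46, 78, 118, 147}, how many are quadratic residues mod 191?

(25/191) = +1 → QR.
(46/191) = +1 → QR.
(78/191) = +1 → QR.
(118/191) = +1 → QR.
(147/191) = +1 → QR.
Total quadratic residues among the 5: 5.

5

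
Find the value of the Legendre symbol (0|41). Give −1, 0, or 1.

Top reduces to 0: gcd > 1, so the symbol is 0.

0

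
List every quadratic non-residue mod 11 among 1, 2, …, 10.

2 6 7 8 10

Square k = 1,…,5 (k and 11−k give the same square):
1²=1, 2²=4, 3²=9, 4²≡5, 5²≡3 (mod 11).
The residues are {1, 3, 4, 5, 9}; the non-residues are the remaining 5 nonzero classes.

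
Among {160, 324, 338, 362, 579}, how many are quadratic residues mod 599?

(160/599) = +1 → QR.
(324/599) = +1 → QR.
(338/599) = +1 → QR.
(362/599) = +1 → QR.
(579/599) = -1 → non-residue.
Total quadratic residues among the 5: 4.

4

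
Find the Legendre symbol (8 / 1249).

Pull out 2^3: since 1249 ≡ 1 (mod 8), (2/1249) = +1, so (2/1249)^3 = +1.
Reached (1/1249) = 1. Collecting the sign flips along the way, the symbol is +1.

1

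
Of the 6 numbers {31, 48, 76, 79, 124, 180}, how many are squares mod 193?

3

(31/193) = +1 → QR.
(48/193) = +1 → QR.
(76/193) = -1 → non-residue.
(79/193) = -1 → non-residue.
(124/193) = +1 → QR.
(180/193) = -1 → non-residue.
Total quadratic residues among the 6: 3.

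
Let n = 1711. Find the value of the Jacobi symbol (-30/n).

First reduce: -30 ≡ 1681 (mod 1711).
Reciprocity: 1681 ≡ 1 and 1711 ≡ 3 (mod 4), so (1681/1711) = +(1711/1681).
Reduce top mod 1681: now compute (30/1681).
Pull out 2: since 1681 ≡ 1 (mod 8), (2/1681) = +1.
Reciprocity: 15 ≡ 3 and 1681 ≡ 1 (mod 4), so (15/1681) = +(1681/15).
Reduce top mod 15: now compute (1/15).
Reached (1/15) = 1. Collecting the sign flips along the way, the symbol is +1.

1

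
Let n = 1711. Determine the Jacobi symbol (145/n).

0

Reciprocity: 145 ≡ 1 and 1711 ≡ 3 (mod 4), so (145/1711) = +(1711/145).
Reduce top mod 145: now compute (116/145).
Pull out 2^2: since 145 ≡ 1 (mod 8), (2/145) = +1, so (2/145)^2 = +1.
Reciprocity: 29 ≡ 1 and 145 ≡ 1 (mod 4), so (29/145) = +(145/29).
Reduce top mod 29: now compute (0/29).
Top reduces to 0: gcd > 1, so the symbol is 0.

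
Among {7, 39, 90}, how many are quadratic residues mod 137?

(7/137) = +1 → QR.
(39/137) = +1 → QR.
(90/137) = -1 → non-residue.
Total quadratic residues among the 3: 2.

2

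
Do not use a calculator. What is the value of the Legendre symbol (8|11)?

Pull out 2^3: since 11 ≡ 3 (mod 8), (2/11) = -1, so (2/11)^3 = -1.
Reached (1/11) = 1. Collecting the sign flips along the way, the symbol is -1.

-1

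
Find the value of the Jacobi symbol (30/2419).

1

Pull out 2: since 2419 ≡ 3 (mod 8), (2/2419) = -1.
Reciprocity: 15 ≡ 3 and 2419 ≡ 3 (mod 4), so (15/2419) = −(2419/15).
Reduce top mod 15: now compute (4/15).
Pull out 2^2: since 15 ≡ 7 (mod 8), (2/15) = +1, so (2/15)^2 = +1.
Reached (1/15) = 1. Collecting the sign flips along the way, the symbol is +1.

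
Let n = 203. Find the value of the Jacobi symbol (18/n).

Pull out 2: since 203 ≡ 3 (mod 8), (2/203) = -1.
Reciprocity: 9 ≡ 1 and 203 ≡ 3 (mod 4), so (9/203) = +(203/9).
Reduce top mod 9: now compute (5/9).
Reciprocity: 5 ≡ 1 and 9 ≡ 1 (mod 4), so (5/9) = +(9/5).
Reduce top mod 5: now compute (4/5).
Pull out 2^2: since 5 ≡ 5 (mod 8), (2/5) = -1, so (2/5)^2 = +1.
Reached (1/5) = 1. Collecting the sign flips along the way, the symbol is -1.

-1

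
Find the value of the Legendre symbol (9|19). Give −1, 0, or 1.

1

Euler's criterion: (9/19) ≡ 9^9 (mod 19).
9^2 ≡ 5 (mod 19)
9^4 ≡ 6 (mod 19)
9^8 ≡ 17 (mod 19)
9^9 = 9^(8+1) ≡ 1 (mod 19).
Result is 1, so (9/19) = 1.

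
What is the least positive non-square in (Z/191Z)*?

7

(2/191) = +1, so 2 is a residue.
(3/191) = +1, so 3 is a residue.
(4/191) = +1, so 4 is a residue.
(5/191) = +1, so 5 is a residue.
(6/191) = +1, so 6 is a residue.
(7/191) = −1, so 7 is the smallest positive non-residue mod 191.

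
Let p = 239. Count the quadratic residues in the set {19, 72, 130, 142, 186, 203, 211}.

4

(19/239) = -1 → non-residue.
(72/239) = +1 → QR.
(130/239) = -1 → non-residue.
(142/239) = +1 → QR.
(186/239) = +1 → QR.
(203/239) = -1 → non-residue.
(211/239) = +1 → QR.
Total quadratic residues among the 7: 4.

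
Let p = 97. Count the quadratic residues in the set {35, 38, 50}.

2

(35/97) = +1 → QR.
(38/97) = -1 → non-residue.
(50/97) = +1 → QR.
Total quadratic residues among the 3: 2.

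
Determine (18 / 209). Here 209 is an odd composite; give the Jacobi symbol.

1

Pull out 2: since 209 ≡ 1 (mod 8), (2/209) = +1.
Reciprocity: 9 ≡ 1 and 209 ≡ 1 (mod 4), so (9/209) = +(209/9).
Reduce top mod 9: now compute (2/9).
Pull out 2: since 9 ≡ 1 (mod 8), (2/9) = +1.
Reached (1/9) = 1. Collecting the sign flips along the way, the symbol is +1.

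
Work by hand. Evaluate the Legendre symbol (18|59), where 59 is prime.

-1

Euler's criterion: (18/59) ≡ 18^29 (mod 59).
18^2 ≡ 29 (mod 59)
18^4 ≡ 15 (mod 59)
18^8 ≡ 48 (mod 59)
18^16 ≡ 3 (mod 59)
18^29 = 18^(16+8+4+1) ≡ 58 (mod 59).
Result is 58 ≡ −1, so (18/59) = −1.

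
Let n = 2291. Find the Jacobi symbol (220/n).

-1

Pull out 2^2: since 2291 ≡ 3 (mod 8), (2/2291) = -1, so (2/2291)^2 = +1.
Reciprocity: 55 ≡ 3 and 2291 ≡ 3 (mod 4), so (55/2291) = −(2291/55).
Reduce top mod 55: now compute (36/55).
Pull out 2^2: since 55 ≡ 7 (mod 8), (2/55) = +1, so (2/55)^2 = +1.
Reciprocity: 9 ≡ 1 and 55 ≡ 3 (mod 4), so (9/55) = +(55/9).
Reduce top mod 9: now compute (1/9).
Reached (1/9) = 1. Collecting the sign flips along the way, the symbol is -1.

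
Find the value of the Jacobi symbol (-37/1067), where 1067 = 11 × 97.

1

First reduce: -37 ≡ 1030 (mod 1067).
Pull out 2: since 1067 ≡ 3 (mod 8), (2/1067) = -1.
Reciprocity: 515 ≡ 3 and 1067 ≡ 3 (mod 4), so (515/1067) = −(1067/515).
Reduce top mod 515: now compute (37/515).
Reciprocity: 37 ≡ 1 and 515 ≡ 3 (mod 4), so (37/515) = +(515/37).
Reduce top mod 37: now compute (34/37).
Pull out 2: since 37 ≡ 5 (mod 8), (2/37) = -1.
Reciprocity: 17 ≡ 1 and 37 ≡ 1 (mod 4), so (17/37) = +(37/17).
Reduce top mod 17: now compute (3/17).
Reciprocity: 3 ≡ 3 and 17 ≡ 1 (mod 4), so (3/17) = +(17/3).
Reduce top mod 3: now compute (2/3).
Pull out 2: since 3 ≡ 3 (mod 8), (2/3) = -1.
Reached (1/3) = 1. Collecting the sign flips along the way, the symbol is +1.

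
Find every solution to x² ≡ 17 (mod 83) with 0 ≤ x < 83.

10, 73

Since 83 ≡ 3 (mod 4), a square root of 17 is 17^((83+1)/4) = 17^21 mod 83.
Repeated squaring: 17^2≡40, 17^4≡23, 17^8≡31, 17^16≡48 (mod 83).
17^21 = 17^(16+4+1) ≡ 10 (mod 83).
Check: 10² = 100 ≡ 17 (mod 83). The two roots are 10 and 73.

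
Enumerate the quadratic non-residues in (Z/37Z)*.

Square k = 1,…,18 (k and 37−k give the same square):
1²=1, 2²=4, 3²=9, 4²=16, 5²=25, 6²=36, 7²≡12, 8²≡27, 9²≡7, 10²≡26, 11²≡10, 12²≡33, 13²≡21, 14²≡11, 15²≡3, 16²≡34, 17²≡30, 18²≡28 (mod 37).
The residues are {1, 3, 4, 7, 9, 10, 11, 12, 16, 21, 25, 26, 27, 28, 30, 33, 34, 36}; the non-residues are the remaining 18 nonzero classes.

2 5 6 8 13 14 15 17 18 19 20 22 23 24 29 31 32 35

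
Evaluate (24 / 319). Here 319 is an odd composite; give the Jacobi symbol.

Pull out 2^3: since 319 ≡ 7 (mod 8), (2/319) = +1, so (2/319)^3 = +1.
Reciprocity: 3 ≡ 3 and 319 ≡ 3 (mod 4), so (3/319) = −(319/3).
Reduce top mod 3: now compute (1/3).
Reached (1/3) = 1. Collecting the sign flips along the way, the symbol is -1.

-1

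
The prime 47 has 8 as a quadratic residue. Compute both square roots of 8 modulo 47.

Since 47 ≡ 3 (mod 4), a square root of 8 is 8^((47+1)/4) = 8^12 mod 47.
Repeated squaring: 8^2≡17, 8^4≡7, 8^8≡2 (mod 47).
8^12 = 8^(8+4) ≡ 14 (mod 47).
Check: 14² = 196 ≡ 8 (mod 47). The two roots are 14 and 33.

14, 33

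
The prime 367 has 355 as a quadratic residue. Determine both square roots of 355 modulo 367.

33, 334

Since 367 ≡ 3 (mod 4), a square root of 355 is 355^((367+1)/4) = 355^92 mod 367.
Repeated squaring: 355^2≡144, 355^4≡184, 355^8≡92, 355^16≡23, 355^32≡162, 355^64≡187 (mod 367).
355^92 = 355^(64+16+8+4) ≡ 33 (mod 367).
Check: 33² = 1089 ≡ 355 (mod 367). The two roots are 33 and 334.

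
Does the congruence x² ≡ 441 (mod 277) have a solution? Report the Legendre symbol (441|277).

Euler's criterion: (441/277) ≡ 164^138 (mod 277).
164^2 ≡ 27 (mod 277)
164^4 ≡ 175 (mod 277)
164^8 ≡ 155 (mod 277)
164^16 ≡ 203 (mod 277)
164^32 ≡ 213 (mod 277)
164^64 ≡ 218 (mod 277)
164^128 ≡ 157 (mod 277)
164^138 = 164^(128+8+2) ≡ 1 (mod 277).
Result is 1, so (441/277) = 1.

1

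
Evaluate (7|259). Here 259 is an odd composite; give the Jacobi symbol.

0

Reciprocity: 7 ≡ 3 and 259 ≡ 3 (mod 4), so (7/259) = −(259/7).
Reduce top mod 7: now compute (0/7).
Top reduces to 0: gcd > 1, so the symbol is 0.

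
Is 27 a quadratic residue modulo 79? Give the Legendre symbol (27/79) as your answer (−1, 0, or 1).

-1

Euler's criterion: (27/79) ≡ 27^39 (mod 79).
27^2 ≡ 18 (mod 79)
27^4 ≡ 8 (mod 79)
27^8 ≡ 64 (mod 79)
27^16 ≡ 67 (mod 79)
27^32 ≡ 65 (mod 79)
27^39 = 27^(32+4+2+1) ≡ 78 (mod 79).
Result is 78 ≡ −1, so (27/79) = −1.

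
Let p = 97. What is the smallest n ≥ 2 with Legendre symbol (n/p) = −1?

5

(2/97) = +1, so 2 is a residue.
(3/97) = +1, so 3 is a residue.
(4/97) = +1, so 4 is a residue.
(5/97) = −1, so 5 is the smallest positive non-residue mod 97.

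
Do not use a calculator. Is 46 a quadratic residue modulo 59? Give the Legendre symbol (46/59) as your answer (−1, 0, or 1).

Euler's criterion: (46/59) ≡ 46^29 (mod 59).
46^2 ≡ 51 (mod 59)
46^4 ≡ 5 (mod 59)
46^8 ≡ 25 (mod 59)
46^16 ≡ 35 (mod 59)
46^29 = 46^(16+8+4+1) ≡ 1 (mod 59).
Result is 1, so (46/59) = 1.

1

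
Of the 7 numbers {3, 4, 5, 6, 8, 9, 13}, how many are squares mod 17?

(3/17) = -1 → non-residue.
(4/17) = +1 → QR.
(5/17) = -1 → non-residue.
(6/17) = -1 → non-residue.
(8/17) = +1 → QR.
(9/17) = +1 → QR.
(13/17) = +1 → QR.
Total quadratic residues among the 7: 4.

4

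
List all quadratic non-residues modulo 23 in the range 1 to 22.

Square k = 1,…,11 (k and 23−k give the same square):
1²=1, 2²=4, 3²=9, 4²=16, 5²≡2, 6²≡13, 7²≡3, 8²≡18, 9²≡12, 10²≡8, 11²≡6 (mod 23).
The residues are {1, 2, 3, 4, 6, 8, 9, 12, 13, 16, 18}; the non-residues are the remaining 11 nonzero classes.

5, 7, 10, 11, 14, 15, 17, 19, 20, 21, 22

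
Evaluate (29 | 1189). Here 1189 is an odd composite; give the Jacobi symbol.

Reciprocity: 29 ≡ 1 and 1189 ≡ 1 (mod 4), so (29/1189) = +(1189/29).
Reduce top mod 29: now compute (0/29).
Top reduces to 0: gcd > 1, so the symbol is 0.

0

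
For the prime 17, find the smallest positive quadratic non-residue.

3

(2/17) = +1, so 2 is a residue.
(3/17) = −1, so 3 is the smallest positive non-residue mod 17.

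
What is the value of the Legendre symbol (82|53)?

1

Euler's criterion: (82/53) ≡ 29^26 (mod 53).
29^2 ≡ 46 (mod 53)
29^4 ≡ 49 (mod 53)
29^8 ≡ 16 (mod 53)
29^16 ≡ 44 (mod 53)
29^26 = 29^(16+8+2) ≡ 1 (mod 53).
Result is 1, so (82/53) = 1.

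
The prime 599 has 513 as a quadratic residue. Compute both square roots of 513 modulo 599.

Since 599 ≡ 3 (mod 4), a square root of 513 is 513^((599+1)/4) = 513^150 mod 599.
Repeated squaring: 513^2≡208, 513^4≡136, 513^8≡526, 513^16≡537, 513^32≡250, 513^64≡204, 513^128≡285 (mod 599).
513^150 = 513^(128+16+4+2) ≡ 367 (mod 599).
Check: 367² = 134689 ≡ 513 (mod 599). The two roots are 232 and 367.

232, 367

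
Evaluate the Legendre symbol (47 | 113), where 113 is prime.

-1

Reciprocity: 47 ≡ 3 and 113 ≡ 1 (mod 4), so (47/113) = +(113/47).
Reduce top mod 47: now compute (19/47).
Reciprocity: 19 ≡ 3 and 47 ≡ 3 (mod 4), so (19/47) = −(47/19).
Reduce top mod 19: now compute (9/19).
Reciprocity: 9 ≡ 1 and 19 ≡ 3 (mod 4), so (9/19) = +(19/9).
Reduce top mod 9: now compute (1/9).
Reached (1/9) = 1. Collecting the sign flips along the way, the symbol is -1.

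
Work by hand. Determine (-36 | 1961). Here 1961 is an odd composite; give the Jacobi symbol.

First reduce: -36 ≡ 1925 (mod 1961).
Reciprocity: 1925 ≡ 1 and 1961 ≡ 1 (mod 4), so (1925/1961) = +(1961/1925).
Reduce top mod 1925: now compute (36/1925).
Pull out 2^2: since 1925 ≡ 5 (mod 8), (2/1925) = -1, so (2/1925)^2 = +1.
Reciprocity: 9 ≡ 1 and 1925 ≡ 1 (mod 4), so (9/1925) = +(1925/9).
Reduce top mod 9: now compute (8/9).
Pull out 2^3: since 9 ≡ 1 (mod 8), (2/9) = +1, so (2/9)^3 = +1.
Reached (1/9) = 1. Collecting the sign flips along the way, the symbol is +1.

1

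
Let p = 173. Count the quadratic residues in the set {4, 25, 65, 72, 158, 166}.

3

(4/173) = +1 → QR.
(25/173) = +1 → QR.
(65/173) = -1 → non-residue.
(72/173) = -1 → non-residue.
(158/173) = +1 → QR.
(166/173) = -1 → non-residue.
Total quadratic residues among the 6: 3.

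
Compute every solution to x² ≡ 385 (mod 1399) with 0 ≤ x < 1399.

Since 1399 ≡ 3 (mod 4), a square root of 385 is 385^((1399+1)/4) = 385^350 mod 1399.
Repeated squaring: 385^2≡1330, 385^4≡564, 385^8≡523, 385^16≡724, 385^32≡950, 385^64≡145, 385^128≡40, 385^256≡201 (mod 1399).
385^350 = 385^(256+64+16+8+4+2) ≡ 1032 (mod 1399).
Check: 1032² = 1065024 ≡ 385 (mod 1399). The two roots are 367 and 1032.

367, 1032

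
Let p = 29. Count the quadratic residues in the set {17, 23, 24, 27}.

(17/29) = -1 → non-residue.
(23/29) = +1 → QR.
(24/29) = +1 → QR.
(27/29) = -1 → non-residue.
Total quadratic residues among the 4: 2.

2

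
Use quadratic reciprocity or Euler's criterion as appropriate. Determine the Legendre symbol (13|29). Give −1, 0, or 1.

Reciprocity: 13 ≡ 1 and 29 ≡ 1 (mod 4), so (13/29) = +(29/13).
Reduce top mod 13: now compute (3/13).
Reciprocity: 3 ≡ 3 and 13 ≡ 1 (mod 4), so (3/13) = +(13/3).
Reduce top mod 3: now compute (1/3).
Reached (1/3) = 1. Collecting the sign flips along the way, the symbol is +1.

1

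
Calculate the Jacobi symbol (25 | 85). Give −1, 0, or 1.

0

Reciprocity: 25 ≡ 1 and 85 ≡ 1 (mod 4), so (25/85) = +(85/25).
Reduce top mod 25: now compute (10/25).
Pull out 2: since 25 ≡ 1 (mod 8), (2/25) = +1.
Reciprocity: 5 ≡ 1 and 25 ≡ 1 (mod 4), so (5/25) = +(25/5).
Reduce top mod 5: now compute (0/5).
Top reduces to 0: gcd > 1, so the symbol is 0.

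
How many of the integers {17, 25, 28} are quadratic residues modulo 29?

(17/29) = -1 → non-residue.
(25/29) = +1 → QR.
(28/29) = +1 → QR.
Total quadratic residues among the 3: 2.

2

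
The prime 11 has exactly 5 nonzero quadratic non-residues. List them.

2 6 7 8 10

Square k = 1,…,5 (k and 11−k give the same square):
1²=1, 2²=4, 3²=9, 4²≡5, 5²≡3 (mod 11).
The residues are {1, 3, 4, 5, 9}; the non-residues are the remaining 5 nonzero classes.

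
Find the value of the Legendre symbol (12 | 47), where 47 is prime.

Pull out 2^2: since 47 ≡ 7 (mod 8), (2/47) = +1, so (2/47)^2 = +1.
Reciprocity: 3 ≡ 3 and 47 ≡ 3 (mod 4), so (3/47) = −(47/3).
Reduce top mod 3: now compute (2/3).
Pull out 2: since 3 ≡ 3 (mod 8), (2/3) = -1.
Reached (1/3) = 1. Collecting the sign flips along the way, the symbol is +1.

1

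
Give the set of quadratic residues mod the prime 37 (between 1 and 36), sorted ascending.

1 3 4 7 9 10 11 12 16 21 25 26 27 28 30 33 34 36

Square k = 1,…,18 (k and 37−k give the same square):
1²=1, 2²=4, 3²=9, 4²=16, 5²=25, 6²=36, 7²≡12, 8²≡27, 9²≡7, 10²≡26, 11²≡10, 12²≡33, 13²≡21, 14²≡11, 15²≡3, 16²≡34, 17²≡30, 18²≡28 (mod 37).
So the quadratic residues mod 37 are {1, 3, 4, 7, 9, 10, 11, 12, 16, 21, 25, 26, 27, 28, 30, 33, 34, 36}.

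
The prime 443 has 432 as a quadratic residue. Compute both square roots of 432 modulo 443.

Since 443 ≡ 3 (mod 4), a square root of 432 is 432^((443+1)/4) = 432^111 mod 443.
Repeated squaring: 432^2≡121, 432^4≡22, 432^8≡41, 432^16≡352, 432^32≡307, 432^64≡333 (mod 443).
432^111 = 432^(64+32+8+4+2+1) ≡ 163 (mod 443).
Check: 163² = 26569 ≡ 432 (mod 443). The two roots are 163 and 280.

163, 280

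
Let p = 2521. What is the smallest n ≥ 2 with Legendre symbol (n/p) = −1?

(2/2521) = +1, so 2 is a residue.
(3/2521) = +1, so 3 is a residue.
(4/2521) = +1, so 4 is a residue.
(5/2521) = +1, so 5 is a residue.
(6/2521) = +1, so 6 is a residue.
(7/2521) = +1, so 7 is a residue.
(8/2521) = +1, so 8 is a residue.
(9/2521) = +1, so 9 is a residue.
(10/2521) = +1, so 10 is a residue.
(11/2521) = −1, so 11 is the smallest positive non-residue mod 2521.

11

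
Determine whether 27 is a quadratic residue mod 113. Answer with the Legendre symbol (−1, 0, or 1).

Reciprocity: 27 ≡ 3 and 113 ≡ 1 (mod 4), so (27/113) = +(113/27).
Reduce top mod 27: now compute (5/27).
Reciprocity: 5 ≡ 1 and 27 ≡ 3 (mod 4), so (5/27) = +(27/5).
Reduce top mod 5: now compute (2/5).
Pull out 2: since 5 ≡ 5 (mod 8), (2/5) = -1.
Reached (1/5) = 1. Collecting the sign flips along the way, the symbol is -1.

-1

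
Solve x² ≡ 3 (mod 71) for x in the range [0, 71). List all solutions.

Since 71 ≡ 3 (mod 4), a square root of 3 is 3^((71+1)/4) = 3^18 mod 71.
Repeated squaring: 3^2≡9, 3^4≡10, 3^8≡29, 3^16≡60 (mod 71).
3^18 = 3^(16+2) ≡ 43 (mod 71).
Check: 43² = 1849 ≡ 3 (mod 71). The two roots are 28 and 43.

28, 43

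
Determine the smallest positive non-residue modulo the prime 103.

(2/103) = +1, so 2 is a residue.
(3/103) = −1, so 3 is the smallest positive non-residue mod 103.

3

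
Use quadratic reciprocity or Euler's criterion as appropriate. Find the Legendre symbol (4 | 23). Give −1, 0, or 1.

1

Euler's criterion: (4/23) ≡ 4^11 (mod 23).
4^2 ≡ 16 (mod 23)
4^4 ≡ 3 (mod 23)
4^8 ≡ 9 (mod 23)
4^11 = 4^(8+2+1) ≡ 1 (mod 23).
Result is 1, so (4/23) = 1.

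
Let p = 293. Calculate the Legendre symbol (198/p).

1

Euler's criterion: (198/293) ≡ 198^146 (mod 293).
198^2 ≡ 235 (mod 293)
198^4 ≡ 141 (mod 293)
198^8 ≡ 250 (mod 293)
198^16 ≡ 91 (mod 293)
198^32 ≡ 77 (mod 293)
198^64 ≡ 69 (mod 293)
198^128 ≡ 73 (mod 293)
198^146 = 198^(128+16+2) ≡ 1 (mod 293).
Result is 1, so (198/293) = 1.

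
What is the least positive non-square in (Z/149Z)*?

2

(2/149) = −1, so 2 is the smallest positive non-residue mod 149.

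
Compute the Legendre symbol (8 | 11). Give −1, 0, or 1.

Pull out 2^3: since 11 ≡ 3 (mod 8), (2/11) = -1, so (2/11)^3 = -1.
Reached (1/11) = 1. Collecting the sign flips along the way, the symbol is -1.

-1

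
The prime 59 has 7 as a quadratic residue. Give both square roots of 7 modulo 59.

Since 59 ≡ 3 (mod 4), a square root of 7 is 7^((59+1)/4) = 7^15 mod 59.
Repeated squaring: 7^2≡49, 7^4≡41, 7^8≡29 (mod 59).
7^15 = 7^(8+4+2+1) ≡ 19 (mod 59).
Check: 19² = 361 ≡ 7 (mod 59). The two roots are 19 and 40.

19, 40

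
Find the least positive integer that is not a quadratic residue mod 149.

2

(2/149) = −1, so 2 is the smallest positive non-residue mod 149.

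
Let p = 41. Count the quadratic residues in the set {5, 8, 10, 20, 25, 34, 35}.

(5/41) = +1 → QR.
(8/41) = +1 → QR.
(10/41) = +1 → QR.
(20/41) = +1 → QR.
(25/41) = +1 → QR.
(34/41) = -1 → non-residue.
(35/41) = -1 → non-residue.
Total quadratic residues among the 7: 5.

5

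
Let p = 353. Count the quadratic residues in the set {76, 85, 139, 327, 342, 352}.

3

(76/353) = +1 → QR.
(85/353) = -1 → non-residue.
(139/353) = -1 → non-residue.
(327/353) = -1 → non-residue.
(342/353) = +1 → QR.
(352/353) = +1 → QR.
Total quadratic residues among the 6: 3.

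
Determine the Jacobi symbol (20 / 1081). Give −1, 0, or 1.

Pull out 2^2: since 1081 ≡ 1 (mod 8), (2/1081) = +1, so (2/1081)^2 = +1.
Reciprocity: 5 ≡ 1 and 1081 ≡ 1 (mod 4), so (5/1081) = +(1081/5).
Reduce top mod 5: now compute (1/5).
Reached (1/5) = 1. Collecting the sign flips along the way, the symbol is +1.

1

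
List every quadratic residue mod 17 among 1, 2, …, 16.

1, 2, 4, 8, 9, 13, 15, 16

Square k = 1,…,8 (k and 17−k give the same square):
1²=1, 2²=4, 3²=9, 4²=16, 5²≡8, 6²≡2, 7²≡15, 8²≡13 (mod 17).
So the quadratic residues mod 17 are {1, 2, 4, 8, 9, 13, 15, 16}.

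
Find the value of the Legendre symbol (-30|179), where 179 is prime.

First reduce: -30 ≡ 149 (mod 179).
Reciprocity: 149 ≡ 1 and 179 ≡ 3 (mod 4), so (149/179) = +(179/149).
Reduce top mod 149: now compute (30/149).
Pull out 2: since 149 ≡ 5 (mod 8), (2/149) = -1.
Reciprocity: 15 ≡ 3 and 149 ≡ 1 (mod 4), so (15/149) = +(149/15).
Reduce top mod 15: now compute (14/15).
Pull out 2: since 15 ≡ 7 (mod 8), (2/15) = +1.
Reciprocity: 7 ≡ 3 and 15 ≡ 3 (mod 4), so (7/15) = −(15/7).
Reduce top mod 7: now compute (1/7).
Reached (1/7) = 1. Collecting the sign flips along the way, the symbol is +1.

1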